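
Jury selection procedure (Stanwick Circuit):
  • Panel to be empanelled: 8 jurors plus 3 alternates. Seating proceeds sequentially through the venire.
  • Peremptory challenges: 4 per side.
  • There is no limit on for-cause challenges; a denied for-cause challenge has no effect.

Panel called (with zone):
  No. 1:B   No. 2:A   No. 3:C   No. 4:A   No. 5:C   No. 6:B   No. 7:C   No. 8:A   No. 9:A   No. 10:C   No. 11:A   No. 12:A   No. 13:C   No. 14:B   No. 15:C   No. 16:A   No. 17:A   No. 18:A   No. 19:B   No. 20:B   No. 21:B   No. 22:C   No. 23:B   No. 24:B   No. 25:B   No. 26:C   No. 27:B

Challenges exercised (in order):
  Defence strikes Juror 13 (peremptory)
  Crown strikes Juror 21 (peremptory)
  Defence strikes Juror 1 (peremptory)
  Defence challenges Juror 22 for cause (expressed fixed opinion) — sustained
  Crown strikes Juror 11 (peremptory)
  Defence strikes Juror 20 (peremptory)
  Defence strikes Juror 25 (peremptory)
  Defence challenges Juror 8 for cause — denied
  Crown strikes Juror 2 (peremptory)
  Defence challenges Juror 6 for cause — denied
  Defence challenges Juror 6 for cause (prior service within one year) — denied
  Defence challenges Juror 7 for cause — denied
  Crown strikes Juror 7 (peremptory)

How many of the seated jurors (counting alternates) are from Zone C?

4

Removed: #1, #2, #7, #11, #13, #20, #21, #22, #25.
Seated (11 incl. alternates): #3, #4, #5, #6, #8, #9, #10, #12, #14, #15, #16.
Of those, in Zone C: #3, #5, #10, #15 → 4.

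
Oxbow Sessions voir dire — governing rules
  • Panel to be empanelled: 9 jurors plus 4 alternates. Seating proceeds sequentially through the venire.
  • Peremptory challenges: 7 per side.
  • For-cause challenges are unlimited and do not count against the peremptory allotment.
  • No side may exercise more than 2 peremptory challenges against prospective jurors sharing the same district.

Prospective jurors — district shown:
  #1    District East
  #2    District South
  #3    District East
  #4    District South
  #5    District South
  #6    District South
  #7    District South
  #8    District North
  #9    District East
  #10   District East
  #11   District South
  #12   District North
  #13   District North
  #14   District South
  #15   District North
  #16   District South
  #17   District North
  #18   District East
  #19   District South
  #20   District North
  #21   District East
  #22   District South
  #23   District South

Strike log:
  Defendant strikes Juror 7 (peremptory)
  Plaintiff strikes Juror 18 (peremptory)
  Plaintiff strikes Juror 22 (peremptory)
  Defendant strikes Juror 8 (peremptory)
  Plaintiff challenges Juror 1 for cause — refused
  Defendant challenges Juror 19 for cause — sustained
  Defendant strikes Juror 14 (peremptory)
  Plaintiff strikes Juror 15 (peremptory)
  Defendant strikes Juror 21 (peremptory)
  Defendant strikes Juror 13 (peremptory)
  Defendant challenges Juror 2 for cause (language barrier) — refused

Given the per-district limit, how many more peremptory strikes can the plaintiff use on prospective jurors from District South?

1

Plaintiff peremptories so far: #18, #22, #15 — 3 of 7 used, 4 left overall.
Against District South: #22 — 1 used; per-district cap 2 leaves 1.
Binding limit: min(4, 1) = 1.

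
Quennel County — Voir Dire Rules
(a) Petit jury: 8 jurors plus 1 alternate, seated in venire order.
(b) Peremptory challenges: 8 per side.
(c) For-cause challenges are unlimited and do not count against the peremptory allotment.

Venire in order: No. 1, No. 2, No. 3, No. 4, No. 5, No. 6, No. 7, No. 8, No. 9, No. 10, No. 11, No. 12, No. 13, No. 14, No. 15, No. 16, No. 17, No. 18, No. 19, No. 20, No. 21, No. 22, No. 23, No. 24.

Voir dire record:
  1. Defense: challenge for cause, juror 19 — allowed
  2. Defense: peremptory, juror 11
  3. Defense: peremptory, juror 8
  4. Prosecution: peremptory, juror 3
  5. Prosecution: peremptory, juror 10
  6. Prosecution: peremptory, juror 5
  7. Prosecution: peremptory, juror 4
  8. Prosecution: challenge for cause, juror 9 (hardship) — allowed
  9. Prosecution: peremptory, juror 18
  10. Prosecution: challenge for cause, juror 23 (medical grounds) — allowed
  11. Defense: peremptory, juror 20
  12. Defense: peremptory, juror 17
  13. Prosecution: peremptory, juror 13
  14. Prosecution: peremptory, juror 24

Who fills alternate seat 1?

21

Removed: #3, #4, #5, #8, #9, #10, #11, #13, #17, #18, #19, #20, #23, #24.
Seating in order: seats 1–8 → #1, #2, #6, #7, #12, #14, #15, #16; alternates → #21.
So alternate 1 is #21.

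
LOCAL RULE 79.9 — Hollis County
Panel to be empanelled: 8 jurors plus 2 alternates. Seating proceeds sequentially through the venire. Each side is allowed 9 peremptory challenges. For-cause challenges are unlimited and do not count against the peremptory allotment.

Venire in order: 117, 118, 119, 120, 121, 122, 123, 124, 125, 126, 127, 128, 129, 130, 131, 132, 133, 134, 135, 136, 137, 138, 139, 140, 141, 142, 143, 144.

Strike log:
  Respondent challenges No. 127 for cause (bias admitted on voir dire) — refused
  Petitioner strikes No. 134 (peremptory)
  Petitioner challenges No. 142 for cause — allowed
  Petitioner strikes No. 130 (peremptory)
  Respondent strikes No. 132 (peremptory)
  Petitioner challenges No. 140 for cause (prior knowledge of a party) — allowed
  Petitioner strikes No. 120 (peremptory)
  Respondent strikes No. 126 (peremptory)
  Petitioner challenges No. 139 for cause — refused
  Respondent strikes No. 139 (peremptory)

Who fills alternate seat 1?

127

Removed: #120, #126, #130, #132, #134, #139, #140, #142. (#127 stays — for-cause denied.)
Seating in order: seats 1–8 → #117, #118, #119, #121, #122, #123, #124, #125; alternates → #127, #128.
So alternate 1 is #127.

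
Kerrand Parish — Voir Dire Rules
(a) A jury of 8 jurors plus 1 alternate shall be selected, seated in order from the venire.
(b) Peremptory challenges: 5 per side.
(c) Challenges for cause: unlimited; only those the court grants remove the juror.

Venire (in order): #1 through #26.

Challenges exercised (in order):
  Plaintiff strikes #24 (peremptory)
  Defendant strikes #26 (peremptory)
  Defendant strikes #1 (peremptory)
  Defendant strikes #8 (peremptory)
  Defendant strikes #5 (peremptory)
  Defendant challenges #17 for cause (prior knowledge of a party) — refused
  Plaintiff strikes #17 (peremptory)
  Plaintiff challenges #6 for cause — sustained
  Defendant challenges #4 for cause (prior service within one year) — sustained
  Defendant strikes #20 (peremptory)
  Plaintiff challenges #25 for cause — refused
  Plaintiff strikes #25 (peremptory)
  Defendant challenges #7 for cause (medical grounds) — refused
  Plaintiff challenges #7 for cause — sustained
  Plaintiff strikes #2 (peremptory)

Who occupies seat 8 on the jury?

15

Removed: #1, #2, #4, #5, #6, #7, #8, #17, #20, #24, #25, #26.
Seating in order: seats 1–8 → #3, #9, #10, #11, #12, #13, #14, #15; alternates → #16.
So seat 8 is #15.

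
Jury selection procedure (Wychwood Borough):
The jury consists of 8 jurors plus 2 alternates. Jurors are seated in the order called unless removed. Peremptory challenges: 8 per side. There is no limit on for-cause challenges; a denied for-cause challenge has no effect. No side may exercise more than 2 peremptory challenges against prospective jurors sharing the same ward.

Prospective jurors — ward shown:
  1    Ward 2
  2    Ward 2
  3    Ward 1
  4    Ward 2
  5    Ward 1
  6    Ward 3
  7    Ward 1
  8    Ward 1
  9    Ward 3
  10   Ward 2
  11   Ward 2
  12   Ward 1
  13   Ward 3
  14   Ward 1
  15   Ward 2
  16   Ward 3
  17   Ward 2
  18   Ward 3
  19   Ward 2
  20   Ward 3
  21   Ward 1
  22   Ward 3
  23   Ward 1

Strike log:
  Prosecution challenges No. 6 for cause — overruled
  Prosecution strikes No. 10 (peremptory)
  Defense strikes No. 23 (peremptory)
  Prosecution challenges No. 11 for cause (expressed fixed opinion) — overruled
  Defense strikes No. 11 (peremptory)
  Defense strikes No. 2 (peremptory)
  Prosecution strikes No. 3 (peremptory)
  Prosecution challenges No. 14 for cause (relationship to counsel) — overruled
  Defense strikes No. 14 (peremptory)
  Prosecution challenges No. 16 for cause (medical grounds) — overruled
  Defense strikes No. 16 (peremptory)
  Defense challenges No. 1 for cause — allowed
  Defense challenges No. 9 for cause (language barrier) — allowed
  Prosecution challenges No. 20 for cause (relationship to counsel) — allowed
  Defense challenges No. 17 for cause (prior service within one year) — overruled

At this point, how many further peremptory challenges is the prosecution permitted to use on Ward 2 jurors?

1

Prosecution peremptories so far: #10, #3 — 2 of 8 used, 6 left overall.
Against Ward 2: #10 — 1 used; per-ward cap 2 leaves 1.
Binding limit: min(6, 1) = 1.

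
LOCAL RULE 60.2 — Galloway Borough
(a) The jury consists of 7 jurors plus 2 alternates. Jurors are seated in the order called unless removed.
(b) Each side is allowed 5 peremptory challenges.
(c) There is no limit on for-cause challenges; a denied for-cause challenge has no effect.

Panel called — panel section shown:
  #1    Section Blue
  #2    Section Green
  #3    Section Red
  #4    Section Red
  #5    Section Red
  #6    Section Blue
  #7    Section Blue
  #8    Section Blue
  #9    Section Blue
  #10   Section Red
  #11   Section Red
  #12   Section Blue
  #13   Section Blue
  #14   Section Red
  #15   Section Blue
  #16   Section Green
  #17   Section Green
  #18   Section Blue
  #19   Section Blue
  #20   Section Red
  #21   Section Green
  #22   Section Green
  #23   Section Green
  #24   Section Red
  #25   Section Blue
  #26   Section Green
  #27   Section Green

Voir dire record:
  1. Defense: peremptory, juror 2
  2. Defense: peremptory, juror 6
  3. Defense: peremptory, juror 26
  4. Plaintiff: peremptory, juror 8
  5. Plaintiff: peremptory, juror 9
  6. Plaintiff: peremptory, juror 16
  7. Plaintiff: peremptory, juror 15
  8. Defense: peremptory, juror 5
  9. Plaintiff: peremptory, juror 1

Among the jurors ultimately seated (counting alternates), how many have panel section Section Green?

1

Removed: #1, #2, #5, #6, #8, #9, #15, #16, #26.
Seated (9 incl. alternates): #3, #4, #7, #10, #11, #12, #13, #14, #17.
Of those, in Section Green: #17 → 1.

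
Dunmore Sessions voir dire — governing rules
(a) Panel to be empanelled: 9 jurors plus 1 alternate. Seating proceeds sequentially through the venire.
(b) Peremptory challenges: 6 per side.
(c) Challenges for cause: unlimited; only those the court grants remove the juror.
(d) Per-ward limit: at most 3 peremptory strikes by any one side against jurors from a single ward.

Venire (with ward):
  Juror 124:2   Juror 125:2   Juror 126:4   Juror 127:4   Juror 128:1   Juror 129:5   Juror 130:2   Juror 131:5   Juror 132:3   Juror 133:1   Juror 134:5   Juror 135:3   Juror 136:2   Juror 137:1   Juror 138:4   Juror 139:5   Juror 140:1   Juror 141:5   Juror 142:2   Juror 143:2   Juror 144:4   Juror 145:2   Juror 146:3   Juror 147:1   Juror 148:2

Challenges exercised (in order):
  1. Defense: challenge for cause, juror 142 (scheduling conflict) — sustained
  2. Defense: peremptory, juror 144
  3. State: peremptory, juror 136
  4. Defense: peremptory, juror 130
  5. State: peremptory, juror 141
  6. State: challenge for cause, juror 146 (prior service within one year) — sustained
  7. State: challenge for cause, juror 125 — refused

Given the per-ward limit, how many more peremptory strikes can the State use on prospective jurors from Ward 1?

State peremptories so far: #136, #141 — 2 of 6 used, 4 left overall.
Against Ward 1: none yet — per-ward cap 3 leaves 3.
Binding limit: min(4, 3) = 3.

3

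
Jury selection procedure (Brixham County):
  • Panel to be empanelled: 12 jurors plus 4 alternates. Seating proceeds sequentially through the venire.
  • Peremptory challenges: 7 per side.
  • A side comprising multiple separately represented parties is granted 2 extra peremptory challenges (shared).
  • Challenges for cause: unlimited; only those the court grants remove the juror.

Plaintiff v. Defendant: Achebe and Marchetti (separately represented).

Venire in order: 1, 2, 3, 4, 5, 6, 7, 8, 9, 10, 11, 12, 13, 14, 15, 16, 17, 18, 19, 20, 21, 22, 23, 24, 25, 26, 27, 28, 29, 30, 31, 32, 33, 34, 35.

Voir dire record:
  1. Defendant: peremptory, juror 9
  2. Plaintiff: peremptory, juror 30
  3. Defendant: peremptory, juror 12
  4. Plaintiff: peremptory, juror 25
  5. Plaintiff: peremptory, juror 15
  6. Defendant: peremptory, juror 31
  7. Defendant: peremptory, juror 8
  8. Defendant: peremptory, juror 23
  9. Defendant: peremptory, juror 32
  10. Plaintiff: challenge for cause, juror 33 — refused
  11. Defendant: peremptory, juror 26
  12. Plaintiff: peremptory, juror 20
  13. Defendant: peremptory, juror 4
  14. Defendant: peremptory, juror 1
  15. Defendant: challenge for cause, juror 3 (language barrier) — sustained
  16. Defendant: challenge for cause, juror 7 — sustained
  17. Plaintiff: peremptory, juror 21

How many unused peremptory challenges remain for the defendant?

0

Defendant allotment: 7 base + 2 multi-party = 9.
Defendant peremptories used: #9, #12, #31, #8, #23, #32, #26, #4, #1 — 9 (for-cause on #3, #7 don't count).
Remaining: 9 − 9 = 0.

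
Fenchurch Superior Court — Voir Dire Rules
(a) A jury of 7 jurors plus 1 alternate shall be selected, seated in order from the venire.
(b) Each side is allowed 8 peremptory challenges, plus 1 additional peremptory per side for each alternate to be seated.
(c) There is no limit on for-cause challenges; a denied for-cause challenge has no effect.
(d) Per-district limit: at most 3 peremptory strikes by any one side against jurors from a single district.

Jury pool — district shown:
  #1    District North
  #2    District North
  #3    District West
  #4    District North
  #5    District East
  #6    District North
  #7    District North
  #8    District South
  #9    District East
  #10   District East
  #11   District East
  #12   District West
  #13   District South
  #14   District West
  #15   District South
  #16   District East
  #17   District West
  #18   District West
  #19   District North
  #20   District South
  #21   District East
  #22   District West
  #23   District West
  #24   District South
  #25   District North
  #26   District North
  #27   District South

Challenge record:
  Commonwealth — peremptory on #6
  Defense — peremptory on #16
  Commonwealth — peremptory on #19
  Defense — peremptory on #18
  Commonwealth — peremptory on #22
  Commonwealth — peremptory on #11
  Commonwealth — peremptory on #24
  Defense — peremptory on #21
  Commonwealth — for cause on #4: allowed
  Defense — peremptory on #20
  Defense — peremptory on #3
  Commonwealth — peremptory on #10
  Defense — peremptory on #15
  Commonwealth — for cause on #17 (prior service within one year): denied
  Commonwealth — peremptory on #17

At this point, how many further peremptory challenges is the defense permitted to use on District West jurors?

Defense peremptories so far: #16, #18, #21, #20, #3, #15 — 6 of 9 used, 3 left overall.
Against District West: #18, #3 — 2 used; per-district cap 3 leaves 1.
Binding limit: min(3, 1) = 1.

1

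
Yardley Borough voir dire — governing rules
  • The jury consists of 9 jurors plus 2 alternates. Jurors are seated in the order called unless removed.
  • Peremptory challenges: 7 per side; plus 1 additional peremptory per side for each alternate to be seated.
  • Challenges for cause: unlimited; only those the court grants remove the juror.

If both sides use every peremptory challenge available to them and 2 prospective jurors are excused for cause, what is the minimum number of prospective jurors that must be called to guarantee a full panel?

Seats to fill: 9 + 2 alternates = 11.
Peremptories: 7 + 1×2 = 9 per side × 2 sides = 18.
For-cause removals: 2.
Minimum venire: 11 + 18 + 2 = 31.

31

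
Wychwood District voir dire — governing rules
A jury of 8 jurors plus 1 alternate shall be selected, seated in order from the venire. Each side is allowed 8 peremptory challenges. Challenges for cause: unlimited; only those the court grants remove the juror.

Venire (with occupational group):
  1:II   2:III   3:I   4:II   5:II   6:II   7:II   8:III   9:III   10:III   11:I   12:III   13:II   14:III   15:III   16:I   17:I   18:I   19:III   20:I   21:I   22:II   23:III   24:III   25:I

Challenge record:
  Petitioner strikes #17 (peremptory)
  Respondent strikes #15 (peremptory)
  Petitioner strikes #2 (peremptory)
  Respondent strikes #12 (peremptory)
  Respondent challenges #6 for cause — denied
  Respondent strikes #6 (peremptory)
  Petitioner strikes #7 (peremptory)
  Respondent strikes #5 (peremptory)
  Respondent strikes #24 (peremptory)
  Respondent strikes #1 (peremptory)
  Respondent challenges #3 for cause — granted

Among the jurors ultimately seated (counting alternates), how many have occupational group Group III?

Removed: #1, #2, #3, #5, #6, #7, #12, #15, #17, #24.
Seated (9 incl. alternates): #4, #8, #9, #10, #11, #13, #14, #16, #18.
Of those, in Group III: #8, #9, #10, #14 → 4.

4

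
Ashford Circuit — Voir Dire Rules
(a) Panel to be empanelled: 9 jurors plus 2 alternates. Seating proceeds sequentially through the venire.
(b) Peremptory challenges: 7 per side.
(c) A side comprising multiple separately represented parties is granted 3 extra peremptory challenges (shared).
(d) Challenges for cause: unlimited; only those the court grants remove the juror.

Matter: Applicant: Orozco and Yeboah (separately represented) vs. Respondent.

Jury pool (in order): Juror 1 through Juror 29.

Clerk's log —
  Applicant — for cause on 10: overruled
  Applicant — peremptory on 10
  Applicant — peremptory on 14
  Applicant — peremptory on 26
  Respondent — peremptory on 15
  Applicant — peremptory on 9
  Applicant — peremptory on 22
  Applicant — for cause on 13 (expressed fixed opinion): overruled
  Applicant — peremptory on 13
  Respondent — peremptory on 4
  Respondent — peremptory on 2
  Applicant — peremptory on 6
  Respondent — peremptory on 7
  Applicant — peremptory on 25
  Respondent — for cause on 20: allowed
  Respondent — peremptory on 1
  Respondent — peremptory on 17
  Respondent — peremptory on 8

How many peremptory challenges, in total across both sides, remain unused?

Applicant allotment: 7 base + 3 multi-party = 10. Respondent allotment: 7.
Applicant peremptories used: #10, #14, #26, #9, #22, #13, #6, #25 — 8 (for-cause on #10, #13 don't count).
Respondent peremptories used: #15, #4, #2, #7, #1, #17, #8 — 7 (the for-cause on #20 doesn't count).
Remaining: (10 − 8) + (7 − 7) = 2.

2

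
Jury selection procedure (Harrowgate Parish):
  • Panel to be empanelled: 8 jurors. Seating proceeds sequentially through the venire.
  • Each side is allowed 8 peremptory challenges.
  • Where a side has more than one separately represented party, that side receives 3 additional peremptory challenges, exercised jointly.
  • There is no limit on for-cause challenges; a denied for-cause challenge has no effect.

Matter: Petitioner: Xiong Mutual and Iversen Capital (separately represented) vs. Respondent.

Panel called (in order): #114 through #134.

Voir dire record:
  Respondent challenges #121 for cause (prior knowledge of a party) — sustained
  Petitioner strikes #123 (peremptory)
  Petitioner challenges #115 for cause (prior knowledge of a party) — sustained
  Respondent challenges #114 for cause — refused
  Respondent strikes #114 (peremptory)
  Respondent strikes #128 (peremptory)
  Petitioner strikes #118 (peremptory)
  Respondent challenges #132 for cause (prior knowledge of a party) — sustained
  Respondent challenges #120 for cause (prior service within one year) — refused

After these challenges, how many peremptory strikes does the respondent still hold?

Respondent allotment: 8.
Respondent peremptories used: #114, #128 — 2 (for-cause on #121, #114, #132, #120 don't count).
Remaining: 8 − 2 = 6.

6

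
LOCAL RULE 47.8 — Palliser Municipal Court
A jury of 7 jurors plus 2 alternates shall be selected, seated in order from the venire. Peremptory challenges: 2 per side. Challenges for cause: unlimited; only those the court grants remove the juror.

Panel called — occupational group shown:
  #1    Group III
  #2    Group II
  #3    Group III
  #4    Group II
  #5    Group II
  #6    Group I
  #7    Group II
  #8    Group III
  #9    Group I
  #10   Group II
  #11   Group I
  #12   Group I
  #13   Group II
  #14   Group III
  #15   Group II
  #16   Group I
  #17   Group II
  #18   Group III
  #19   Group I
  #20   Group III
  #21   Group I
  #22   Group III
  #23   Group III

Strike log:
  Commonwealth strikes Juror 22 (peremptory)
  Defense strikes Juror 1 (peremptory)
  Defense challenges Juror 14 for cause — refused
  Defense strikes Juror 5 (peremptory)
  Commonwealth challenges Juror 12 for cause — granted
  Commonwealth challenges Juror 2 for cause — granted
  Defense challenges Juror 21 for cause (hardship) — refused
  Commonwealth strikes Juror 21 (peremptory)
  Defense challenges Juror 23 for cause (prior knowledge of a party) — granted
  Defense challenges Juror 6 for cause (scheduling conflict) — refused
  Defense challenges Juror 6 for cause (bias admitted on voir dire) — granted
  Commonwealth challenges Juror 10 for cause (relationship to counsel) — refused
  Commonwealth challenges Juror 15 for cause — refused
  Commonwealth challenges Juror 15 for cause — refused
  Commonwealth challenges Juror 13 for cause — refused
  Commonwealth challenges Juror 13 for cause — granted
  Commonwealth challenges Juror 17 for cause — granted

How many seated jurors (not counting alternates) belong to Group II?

3

Removed: #1, #2, #5, #6, #12, #13, #17, #21, #22, #23.
Seated jurors 1–7: #3, #4, #7, #8, #9, #10, #11 (alternates #14, #15 not counted).
Of those, in Group II: #4, #7, #10 → 3.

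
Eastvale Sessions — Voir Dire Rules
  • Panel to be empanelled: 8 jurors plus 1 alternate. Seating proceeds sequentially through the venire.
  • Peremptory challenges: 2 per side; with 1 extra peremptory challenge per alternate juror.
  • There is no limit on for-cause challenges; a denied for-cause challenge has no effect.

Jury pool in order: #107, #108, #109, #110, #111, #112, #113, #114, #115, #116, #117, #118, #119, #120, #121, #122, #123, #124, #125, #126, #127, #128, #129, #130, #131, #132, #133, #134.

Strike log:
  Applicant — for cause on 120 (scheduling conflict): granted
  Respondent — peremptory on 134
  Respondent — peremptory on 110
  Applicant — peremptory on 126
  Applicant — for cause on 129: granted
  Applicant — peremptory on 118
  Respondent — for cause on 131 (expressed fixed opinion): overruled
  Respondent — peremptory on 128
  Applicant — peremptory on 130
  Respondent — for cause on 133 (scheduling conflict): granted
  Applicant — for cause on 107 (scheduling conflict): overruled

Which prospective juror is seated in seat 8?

Removed: #110, #118, #120, #126, #128, #129, #130, #133, #134. (#107, #131 stay — for-cause denied.)
Seating in order: seats 1–8 → #107, #108, #109, #111, #112, #113, #114, #115; alternates → #116.
So seat 8 is #115.

115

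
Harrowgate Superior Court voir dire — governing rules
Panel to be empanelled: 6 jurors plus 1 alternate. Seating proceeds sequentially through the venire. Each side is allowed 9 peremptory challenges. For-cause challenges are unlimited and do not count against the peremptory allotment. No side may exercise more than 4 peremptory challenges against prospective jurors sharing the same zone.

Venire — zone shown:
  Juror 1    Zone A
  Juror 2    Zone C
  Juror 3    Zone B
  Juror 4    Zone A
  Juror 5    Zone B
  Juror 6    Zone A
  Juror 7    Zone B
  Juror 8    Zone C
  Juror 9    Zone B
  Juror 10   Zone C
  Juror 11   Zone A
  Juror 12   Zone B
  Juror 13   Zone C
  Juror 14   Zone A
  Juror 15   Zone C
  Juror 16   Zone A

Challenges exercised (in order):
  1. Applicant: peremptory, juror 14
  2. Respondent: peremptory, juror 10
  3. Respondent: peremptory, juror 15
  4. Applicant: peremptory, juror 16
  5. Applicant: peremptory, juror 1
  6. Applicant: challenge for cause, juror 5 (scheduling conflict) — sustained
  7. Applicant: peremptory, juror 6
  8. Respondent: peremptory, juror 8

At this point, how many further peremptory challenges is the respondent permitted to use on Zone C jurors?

1

Respondent peremptories so far: #10, #15, #8 — 3 of 9 used, 6 left overall.
Against Zone C: #10, #15, #8 — 3 used; per-zone cap 4 leaves 1.
Binding limit: min(6, 1) = 1.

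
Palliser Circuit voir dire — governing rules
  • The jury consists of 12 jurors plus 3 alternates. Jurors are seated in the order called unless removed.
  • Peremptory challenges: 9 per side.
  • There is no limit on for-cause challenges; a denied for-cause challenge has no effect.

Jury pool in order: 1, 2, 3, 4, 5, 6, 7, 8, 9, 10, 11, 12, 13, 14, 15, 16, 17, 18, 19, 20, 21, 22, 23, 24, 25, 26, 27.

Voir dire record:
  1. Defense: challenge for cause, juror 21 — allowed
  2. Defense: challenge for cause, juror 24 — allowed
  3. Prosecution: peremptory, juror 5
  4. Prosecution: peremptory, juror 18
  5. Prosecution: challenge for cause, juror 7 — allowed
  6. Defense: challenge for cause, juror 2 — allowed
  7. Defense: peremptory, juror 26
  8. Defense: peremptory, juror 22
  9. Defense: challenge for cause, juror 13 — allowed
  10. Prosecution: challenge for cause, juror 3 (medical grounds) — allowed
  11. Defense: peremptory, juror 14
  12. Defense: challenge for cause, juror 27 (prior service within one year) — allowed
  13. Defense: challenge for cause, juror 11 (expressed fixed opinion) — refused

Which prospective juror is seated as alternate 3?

25

Removed: #2, #3, #5, #7, #13, #14, #18, #21, #22, #24, #26, #27. (#11 stays — for-cause denied.)
Seating in order: seats 1–12 → #1, #4, #6, #8, #9, #10, #11, #12, #15, #16, #17, #19; alternates → #20, #23, #25.
So alternate 3 is #25.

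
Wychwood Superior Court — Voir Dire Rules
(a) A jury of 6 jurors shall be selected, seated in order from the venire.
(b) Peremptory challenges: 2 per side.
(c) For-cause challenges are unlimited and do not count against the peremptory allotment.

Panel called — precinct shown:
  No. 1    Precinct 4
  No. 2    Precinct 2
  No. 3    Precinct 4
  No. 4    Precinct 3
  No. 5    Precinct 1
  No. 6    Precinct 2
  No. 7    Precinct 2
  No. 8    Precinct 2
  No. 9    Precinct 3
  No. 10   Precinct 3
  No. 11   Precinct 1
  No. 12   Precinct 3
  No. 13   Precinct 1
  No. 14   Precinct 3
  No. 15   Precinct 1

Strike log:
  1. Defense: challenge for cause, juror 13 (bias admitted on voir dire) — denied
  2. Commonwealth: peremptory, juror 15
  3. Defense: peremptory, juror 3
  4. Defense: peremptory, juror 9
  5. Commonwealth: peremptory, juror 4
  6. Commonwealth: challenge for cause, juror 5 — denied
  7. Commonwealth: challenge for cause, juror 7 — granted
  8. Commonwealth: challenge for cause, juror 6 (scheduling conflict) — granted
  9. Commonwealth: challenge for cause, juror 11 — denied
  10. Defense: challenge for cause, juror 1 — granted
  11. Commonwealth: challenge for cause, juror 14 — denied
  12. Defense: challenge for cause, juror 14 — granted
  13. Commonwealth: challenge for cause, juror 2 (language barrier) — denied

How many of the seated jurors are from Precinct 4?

0

Removed: #1, #3, #4, #6, #7, #9, #14, #15.
Seated jurors 1–6: #2, #5, #8, #10, #11, #12.
None of those are in Precinct 4 → 0.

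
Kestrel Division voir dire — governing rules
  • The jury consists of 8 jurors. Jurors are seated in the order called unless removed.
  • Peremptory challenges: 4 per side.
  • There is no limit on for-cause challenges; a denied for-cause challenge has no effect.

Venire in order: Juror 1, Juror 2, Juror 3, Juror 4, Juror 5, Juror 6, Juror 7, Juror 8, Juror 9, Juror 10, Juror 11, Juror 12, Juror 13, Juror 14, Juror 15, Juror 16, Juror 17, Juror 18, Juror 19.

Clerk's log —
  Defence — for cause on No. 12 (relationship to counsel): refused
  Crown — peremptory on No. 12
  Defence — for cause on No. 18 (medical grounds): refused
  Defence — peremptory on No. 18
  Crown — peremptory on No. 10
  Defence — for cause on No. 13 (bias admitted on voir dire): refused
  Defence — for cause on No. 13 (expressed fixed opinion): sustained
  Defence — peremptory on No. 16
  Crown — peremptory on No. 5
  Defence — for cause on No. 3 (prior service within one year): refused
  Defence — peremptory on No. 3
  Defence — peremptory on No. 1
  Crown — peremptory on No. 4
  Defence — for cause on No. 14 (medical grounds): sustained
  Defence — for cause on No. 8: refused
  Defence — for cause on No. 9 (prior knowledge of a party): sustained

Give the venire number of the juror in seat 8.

Removed: #1, #3, #4, #5, #9, #10, #12, #13, #14, #16, #18. (#8 stays — for-cause denied.)
Seating in order: seats 1–8 → #2, #6, #7, #8, #11, #15, #17, #19.
So seat 8 is #19.

19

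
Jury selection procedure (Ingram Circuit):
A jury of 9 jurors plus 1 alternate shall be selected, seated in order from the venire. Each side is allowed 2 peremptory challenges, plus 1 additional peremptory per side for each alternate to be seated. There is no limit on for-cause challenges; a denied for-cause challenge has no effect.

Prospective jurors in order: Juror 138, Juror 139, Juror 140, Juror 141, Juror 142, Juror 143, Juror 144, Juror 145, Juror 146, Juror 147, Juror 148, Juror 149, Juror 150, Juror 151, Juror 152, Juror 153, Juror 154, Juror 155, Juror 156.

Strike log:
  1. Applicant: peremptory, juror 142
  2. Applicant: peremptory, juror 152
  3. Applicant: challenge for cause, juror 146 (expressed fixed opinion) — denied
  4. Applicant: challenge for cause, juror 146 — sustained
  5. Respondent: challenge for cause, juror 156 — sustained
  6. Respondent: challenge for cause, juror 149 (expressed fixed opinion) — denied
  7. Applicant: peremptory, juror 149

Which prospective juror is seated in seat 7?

Removed: #142, #146, #149, #152, #156.
Seating in order: seats 1–9 → #138, #139, #140, #141, #143, #144, #145, #147, #148; alternates → #150.
So seat 7 is #145.

145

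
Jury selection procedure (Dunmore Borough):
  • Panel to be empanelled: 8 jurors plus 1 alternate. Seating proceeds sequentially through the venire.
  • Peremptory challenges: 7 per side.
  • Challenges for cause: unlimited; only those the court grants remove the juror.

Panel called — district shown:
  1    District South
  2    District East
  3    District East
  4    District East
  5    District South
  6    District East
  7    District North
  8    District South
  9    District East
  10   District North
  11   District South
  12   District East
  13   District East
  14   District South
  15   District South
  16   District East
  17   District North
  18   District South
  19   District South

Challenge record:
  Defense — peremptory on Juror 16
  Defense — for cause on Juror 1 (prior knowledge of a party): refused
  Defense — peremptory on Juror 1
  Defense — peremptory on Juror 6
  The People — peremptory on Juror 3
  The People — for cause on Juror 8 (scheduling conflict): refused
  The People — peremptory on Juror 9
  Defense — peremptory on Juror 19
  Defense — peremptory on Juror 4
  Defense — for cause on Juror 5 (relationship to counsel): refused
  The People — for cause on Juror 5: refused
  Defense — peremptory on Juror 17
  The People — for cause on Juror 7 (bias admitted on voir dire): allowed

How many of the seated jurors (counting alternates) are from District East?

Removed: #1, #3, #4, #6, #7, #9, #16, #17, #19.
Seated (9 incl. alternates): #2, #5, #8, #10, #11, #12, #13, #14, #15.
Of those, in District East: #2, #12, #13 → 3.

3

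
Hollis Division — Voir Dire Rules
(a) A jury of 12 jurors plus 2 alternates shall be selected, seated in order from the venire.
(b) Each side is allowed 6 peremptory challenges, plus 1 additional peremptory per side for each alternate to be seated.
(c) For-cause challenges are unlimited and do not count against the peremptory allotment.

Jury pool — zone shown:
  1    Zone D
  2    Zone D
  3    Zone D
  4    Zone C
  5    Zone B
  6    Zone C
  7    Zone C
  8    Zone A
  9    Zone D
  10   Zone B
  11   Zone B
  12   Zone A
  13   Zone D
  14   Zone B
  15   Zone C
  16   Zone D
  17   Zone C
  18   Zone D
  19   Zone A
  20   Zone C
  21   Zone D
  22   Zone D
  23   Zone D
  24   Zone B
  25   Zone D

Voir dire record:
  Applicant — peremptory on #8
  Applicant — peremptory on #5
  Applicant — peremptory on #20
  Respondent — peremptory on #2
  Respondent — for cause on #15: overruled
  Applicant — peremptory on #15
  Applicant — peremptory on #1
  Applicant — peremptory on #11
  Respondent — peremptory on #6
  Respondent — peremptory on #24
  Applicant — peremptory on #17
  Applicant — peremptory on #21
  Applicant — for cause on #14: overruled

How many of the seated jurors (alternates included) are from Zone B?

Removed: #1, #2, #5, #6, #8, #11, #15, #17, #20, #21, #24.
Seated (14 incl. alternates): #3, #4, #7, #9, #10, #12, #13, #14, #16, #18, #19, #22, #23, #25.
Of those, in Zone B: #10, #14 → 2.

2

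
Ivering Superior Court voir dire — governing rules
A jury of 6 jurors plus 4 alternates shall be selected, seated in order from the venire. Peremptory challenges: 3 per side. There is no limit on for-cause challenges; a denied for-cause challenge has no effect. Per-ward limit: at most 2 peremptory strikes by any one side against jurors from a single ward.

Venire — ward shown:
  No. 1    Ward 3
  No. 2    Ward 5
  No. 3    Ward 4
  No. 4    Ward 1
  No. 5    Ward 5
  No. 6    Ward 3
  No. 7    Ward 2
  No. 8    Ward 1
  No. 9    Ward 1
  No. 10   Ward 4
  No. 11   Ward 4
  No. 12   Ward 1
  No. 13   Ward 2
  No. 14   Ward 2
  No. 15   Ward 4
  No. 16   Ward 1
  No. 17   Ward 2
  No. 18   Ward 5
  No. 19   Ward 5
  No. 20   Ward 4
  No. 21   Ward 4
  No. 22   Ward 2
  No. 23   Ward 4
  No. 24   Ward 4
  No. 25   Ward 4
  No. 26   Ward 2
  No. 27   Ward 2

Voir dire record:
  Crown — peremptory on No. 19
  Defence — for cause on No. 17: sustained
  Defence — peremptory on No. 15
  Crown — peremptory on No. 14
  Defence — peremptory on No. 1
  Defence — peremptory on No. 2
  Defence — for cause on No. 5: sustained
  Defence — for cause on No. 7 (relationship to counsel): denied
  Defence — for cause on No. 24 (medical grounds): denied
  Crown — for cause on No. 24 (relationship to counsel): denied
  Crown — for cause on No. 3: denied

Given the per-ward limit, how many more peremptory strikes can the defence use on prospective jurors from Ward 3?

Defence peremptories so far: #15, #1, #2 — 3 of 3 used, 0 left overall.
Against Ward 3: #1 — 1 used; per-ward cap 2 leaves 1.
Binding limit: min(0, 1) = 0.

0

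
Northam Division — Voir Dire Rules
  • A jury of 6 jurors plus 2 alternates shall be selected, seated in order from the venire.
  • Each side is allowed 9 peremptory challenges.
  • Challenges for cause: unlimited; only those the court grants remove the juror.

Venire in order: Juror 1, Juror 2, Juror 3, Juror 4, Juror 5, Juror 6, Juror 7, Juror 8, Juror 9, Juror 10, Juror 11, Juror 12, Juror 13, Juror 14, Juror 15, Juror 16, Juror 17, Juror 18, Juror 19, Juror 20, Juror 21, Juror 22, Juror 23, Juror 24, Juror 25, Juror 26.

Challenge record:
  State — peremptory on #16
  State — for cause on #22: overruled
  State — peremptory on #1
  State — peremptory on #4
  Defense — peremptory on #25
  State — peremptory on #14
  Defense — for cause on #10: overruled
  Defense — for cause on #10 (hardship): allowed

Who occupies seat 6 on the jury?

Removed: #1, #4, #10, #14, #16, #25. (#22 stays — for-cause denied.)
Seating in order: seats 1–6 → #2, #3, #5, #6, #7, #8; alternates → #9, #11.
So seat 6 is #8.

8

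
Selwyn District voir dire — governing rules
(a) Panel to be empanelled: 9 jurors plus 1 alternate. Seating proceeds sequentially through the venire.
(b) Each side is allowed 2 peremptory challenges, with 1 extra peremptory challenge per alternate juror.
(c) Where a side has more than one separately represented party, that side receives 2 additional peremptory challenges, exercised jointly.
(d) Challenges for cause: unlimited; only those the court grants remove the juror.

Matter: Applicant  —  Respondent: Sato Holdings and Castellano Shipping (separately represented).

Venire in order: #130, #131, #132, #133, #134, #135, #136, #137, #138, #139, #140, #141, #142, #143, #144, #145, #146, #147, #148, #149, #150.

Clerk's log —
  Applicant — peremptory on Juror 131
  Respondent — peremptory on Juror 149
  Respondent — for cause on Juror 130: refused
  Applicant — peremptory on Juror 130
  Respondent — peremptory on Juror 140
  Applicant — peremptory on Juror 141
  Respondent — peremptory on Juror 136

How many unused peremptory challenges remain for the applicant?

Applicant allotment: 2 base + 1 × 1 alternate = 3.
Applicant peremptories used: #131, #130, #141 — 3.
Remaining: 3 − 3 = 0.

0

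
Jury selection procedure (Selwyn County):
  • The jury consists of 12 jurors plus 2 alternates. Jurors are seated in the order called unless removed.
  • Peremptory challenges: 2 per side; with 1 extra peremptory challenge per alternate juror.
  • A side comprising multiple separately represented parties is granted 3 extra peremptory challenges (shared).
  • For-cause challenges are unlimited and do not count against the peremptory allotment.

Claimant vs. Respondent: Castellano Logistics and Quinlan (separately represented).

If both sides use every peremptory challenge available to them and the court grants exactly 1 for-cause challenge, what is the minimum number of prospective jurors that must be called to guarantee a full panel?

Seats to fill: 12 + 2 alternates = 14.
Peremptories — Claimant: 2 + 1×2 = 4; Respondent: 2 + 1×2 + 3 = 7; total 11.
For-cause removals: 1.
Minimum venire: 14 + 11 + 1 = 26.

26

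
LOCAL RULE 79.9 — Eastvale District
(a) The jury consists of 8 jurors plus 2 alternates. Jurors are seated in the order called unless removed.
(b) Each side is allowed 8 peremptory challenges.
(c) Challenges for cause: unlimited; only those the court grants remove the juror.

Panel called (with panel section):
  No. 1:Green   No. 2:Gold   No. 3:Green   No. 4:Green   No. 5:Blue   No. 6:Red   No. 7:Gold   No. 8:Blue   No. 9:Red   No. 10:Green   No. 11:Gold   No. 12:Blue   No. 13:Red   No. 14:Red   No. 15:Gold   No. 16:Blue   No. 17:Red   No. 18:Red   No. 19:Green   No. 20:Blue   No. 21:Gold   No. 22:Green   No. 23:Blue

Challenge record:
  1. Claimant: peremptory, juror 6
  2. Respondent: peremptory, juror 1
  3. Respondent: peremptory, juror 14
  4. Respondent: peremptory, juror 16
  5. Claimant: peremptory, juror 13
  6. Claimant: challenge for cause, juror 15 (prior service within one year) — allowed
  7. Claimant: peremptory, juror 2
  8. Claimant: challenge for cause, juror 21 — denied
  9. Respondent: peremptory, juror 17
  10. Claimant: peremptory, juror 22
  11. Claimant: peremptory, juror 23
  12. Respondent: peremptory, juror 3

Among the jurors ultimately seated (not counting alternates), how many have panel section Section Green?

2

Removed: #1, #2, #3, #6, #13, #14, #15, #16, #17, #22, #23.
Seated jurors 1–8: #4, #5, #7, #8, #9, #10, #11, #12 (alternates #18, #19 not counted).
Of those, in Section Green: #4, #10 → 2.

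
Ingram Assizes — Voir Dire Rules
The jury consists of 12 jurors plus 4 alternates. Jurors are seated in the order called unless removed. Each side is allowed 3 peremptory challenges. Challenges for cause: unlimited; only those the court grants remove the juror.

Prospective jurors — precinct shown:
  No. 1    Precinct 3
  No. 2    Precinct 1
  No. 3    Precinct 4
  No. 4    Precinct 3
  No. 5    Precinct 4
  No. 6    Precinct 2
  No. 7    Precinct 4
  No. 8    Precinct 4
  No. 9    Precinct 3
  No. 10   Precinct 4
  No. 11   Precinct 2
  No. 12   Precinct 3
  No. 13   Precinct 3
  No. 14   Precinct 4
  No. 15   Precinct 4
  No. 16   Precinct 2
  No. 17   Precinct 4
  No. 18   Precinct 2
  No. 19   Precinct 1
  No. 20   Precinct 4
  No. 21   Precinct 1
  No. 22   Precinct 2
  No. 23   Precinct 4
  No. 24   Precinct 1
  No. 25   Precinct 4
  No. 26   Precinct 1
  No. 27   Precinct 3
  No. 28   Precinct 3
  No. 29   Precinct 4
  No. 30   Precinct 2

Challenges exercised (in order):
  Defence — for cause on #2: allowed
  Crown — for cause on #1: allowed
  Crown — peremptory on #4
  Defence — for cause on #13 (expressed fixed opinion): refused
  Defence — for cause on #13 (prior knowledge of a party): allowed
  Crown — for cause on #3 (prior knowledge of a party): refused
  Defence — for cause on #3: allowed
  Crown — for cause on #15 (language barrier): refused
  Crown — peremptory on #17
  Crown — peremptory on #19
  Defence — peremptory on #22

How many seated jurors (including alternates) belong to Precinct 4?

Removed: #1, #2, #3, #4, #13, #17, #19, #22.
Seated (16 incl. alternates): #5, #6, #7, #8, #9, #10, #11, #12, #14, #15, #16, #18, #20, #21, #23, #24.
Of those, in Precinct 4: #5, #7, #8, #10, #14, #15, #20, #23 → 8.

8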